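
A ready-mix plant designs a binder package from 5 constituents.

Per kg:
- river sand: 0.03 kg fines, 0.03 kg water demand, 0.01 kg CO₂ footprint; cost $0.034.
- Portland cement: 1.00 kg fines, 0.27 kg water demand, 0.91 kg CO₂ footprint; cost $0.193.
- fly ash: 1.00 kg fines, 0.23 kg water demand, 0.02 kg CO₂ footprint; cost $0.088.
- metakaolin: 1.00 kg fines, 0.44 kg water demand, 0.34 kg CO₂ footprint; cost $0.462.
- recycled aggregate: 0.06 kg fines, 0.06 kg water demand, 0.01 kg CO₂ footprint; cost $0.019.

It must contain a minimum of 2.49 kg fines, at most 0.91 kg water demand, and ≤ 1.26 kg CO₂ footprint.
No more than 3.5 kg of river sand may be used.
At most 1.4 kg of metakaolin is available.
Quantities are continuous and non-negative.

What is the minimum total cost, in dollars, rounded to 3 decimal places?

$0.219

Set it up as a linear program. Let x1 = kg of river sand, x2 = kg of Portland cement, x3 = kg of fly ash, x4 = kg of metakaolin, x5 = kg of recycled aggregate.
min 0.034x1 + 0.193x2 + 0.088x3 + 0.462x4 + 0.019x5 with:
  0.03x1 + 1x2 + 1x3 + 1x4 + 0.06x5 ≥ 2.49   (fines)
  0.03x1 + 0.27x2 + 0.23x3 + 0.44x4 + 0.06x5 ≤ 0.91   (water demand)
  0.01x1 + 0.91x2 + 0.02x3 + 0.34x4 + 0.01x5 ≤ 1.26   (CO₂ footprint)
  x1 ≤ 3.5
  x4 ≤ 1.4
  x1, x2, x3, x4, x5 ≥ 0.
The optimal basis is {fly ash}; river sand, Portland cement, metakaolin, recycled aggregate drop out. Binding constraint: fines.
Optimal quantities: fly ash = 2.49 kg.
Total cost: 0.088·2.49 = 0.21912.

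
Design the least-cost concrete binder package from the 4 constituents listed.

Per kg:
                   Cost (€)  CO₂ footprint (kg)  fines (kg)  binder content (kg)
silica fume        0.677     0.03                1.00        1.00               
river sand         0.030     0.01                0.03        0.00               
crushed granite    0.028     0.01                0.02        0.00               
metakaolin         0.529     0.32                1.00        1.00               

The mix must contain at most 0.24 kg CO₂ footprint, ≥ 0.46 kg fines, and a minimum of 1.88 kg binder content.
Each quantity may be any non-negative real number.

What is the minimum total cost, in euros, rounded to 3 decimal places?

This is a linear program. Let x1 = kg of silica fume, x2 = kg of river sand, x3 = kg of crushed granite, x4 = kg of metakaolin.
Minimize 0.677x1 + 0.03x2 + 0.028x3 + 0.529x4 with:
  0.03x1 + 0.01x2 + 0.01x3 + 0.32x4 ≤ 0.24   (CO₂ footprint)
  1x1 + 0.03x2 + 0.02x3 + 1x4 ≥ 0.46   (fines)
  1x1 + 1x4 ≥ 1.88   (binder content)
  x1, x2, x3, x4 ≥ 0.
The cheapest feasible vertex uses only silica fume, metakaolin; river sand, crushed granite are not used. Binding constraints: CO₂ footprint and binder content.
Solving gives x1 = 1.247, x4 = 0.6331.
Hence cost = 0.677·1.247 + 0.529·0.6331 = €1.17913.

€1.179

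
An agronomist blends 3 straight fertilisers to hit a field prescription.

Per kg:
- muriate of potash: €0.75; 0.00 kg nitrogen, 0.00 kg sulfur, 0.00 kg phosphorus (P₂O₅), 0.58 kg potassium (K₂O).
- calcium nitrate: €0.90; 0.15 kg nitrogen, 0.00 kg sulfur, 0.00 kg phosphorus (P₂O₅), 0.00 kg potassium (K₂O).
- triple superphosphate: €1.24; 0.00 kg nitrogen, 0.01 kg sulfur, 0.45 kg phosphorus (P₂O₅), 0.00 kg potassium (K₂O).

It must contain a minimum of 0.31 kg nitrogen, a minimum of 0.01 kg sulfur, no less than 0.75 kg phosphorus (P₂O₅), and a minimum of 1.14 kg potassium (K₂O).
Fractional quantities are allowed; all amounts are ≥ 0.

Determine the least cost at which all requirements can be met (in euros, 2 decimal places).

Let x1 = kg of muriate of potash, x2 = kg of calcium nitrate, x3 = kg of triple superphosphate.
min 0.75x1 + 0.9x2 + 1.24x3 subject to:
  0.15x2 ≥ 0.31   (nitrogen)
  0.01x3 ≥ 0.01   (sulfur)
  0.45x3 ≥ 0.75   (phosphorus (P₂O₅))
  0.58x1 ≥ 1.14   (potassium (K₂O))
  x1, x2, x3 ≥ 0.
All 3 inputs are positive at the optimum. There the nitrogen, phosphorus (P₂O₅), potassium (K₂O) constraints are tight.
Optimal quantities: muriate of potash = 1.966 kg, calcium nitrate = 2.067 kg, triple superphosphate = 1.667 kg.
Hence cost = 0.75·1.966 + 0.9·2.067 + 1.24·1.667 = €5.4019.

€5.40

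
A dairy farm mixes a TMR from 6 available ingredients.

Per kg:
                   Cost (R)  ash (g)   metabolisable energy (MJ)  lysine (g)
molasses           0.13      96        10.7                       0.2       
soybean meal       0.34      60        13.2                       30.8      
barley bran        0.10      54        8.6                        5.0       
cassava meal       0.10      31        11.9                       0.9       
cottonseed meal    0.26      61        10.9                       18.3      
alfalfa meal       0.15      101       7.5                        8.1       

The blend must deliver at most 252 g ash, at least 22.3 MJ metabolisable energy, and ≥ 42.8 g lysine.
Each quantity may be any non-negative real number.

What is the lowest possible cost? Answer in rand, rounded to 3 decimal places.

Set it up as a linear program. Let x1 = kg of molasses, x2 = kg of soybean meal, x3 = kg of barley bran, x4 = kg of cassava meal, x5 = kg of cottonseed meal, x6 = kg of alfalfa meal.
Minimise 0.13x1 + 0.34x2 + 0.1x3 + 0.1x4 + 0.26x5 + 0.15x6 with:
  96x1 + 60x2 + 54x3 + 31x4 + 61x5 + 101x6 ≤ 252   (ash)
  10.7x1 + 13.2x2 + 8.6x3 + 11.9x4 + 10.9x5 + 7.5x6 ≥ 22.3   (metabolisable energy)
  0.2x1 + 30.8x2 + 5x3 + 0.9x4 + 18.3x5 + 8.1x6 ≥ 42.8   (lysine)
  x1, x2, x3, x4, x5, x6 ≥ 0.
The optimal basis is {soybean meal, barley bran}; molasses, cassava meal, cottonseed meal, alfalfa meal drop out. There the metabolisable energy and lysine constraints are tight.
Solving gives x2 = 1.29, x3 = 0.6128.
Objective = 0.34·1.29 + 0.1·0.6128 = 0.49988.

R0.500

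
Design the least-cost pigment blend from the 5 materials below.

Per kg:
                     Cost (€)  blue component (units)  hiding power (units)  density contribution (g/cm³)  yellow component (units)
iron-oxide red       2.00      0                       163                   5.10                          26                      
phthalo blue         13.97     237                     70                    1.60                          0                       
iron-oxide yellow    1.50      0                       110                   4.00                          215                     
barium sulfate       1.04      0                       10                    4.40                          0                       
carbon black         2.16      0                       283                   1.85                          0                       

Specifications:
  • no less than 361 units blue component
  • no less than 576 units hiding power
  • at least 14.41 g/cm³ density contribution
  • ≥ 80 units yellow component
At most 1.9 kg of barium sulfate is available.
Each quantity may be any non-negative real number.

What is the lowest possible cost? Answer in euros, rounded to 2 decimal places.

Let x1 = kg of iron-oxide red, x2 = kg of phthalo blue, x3 = kg of iron-oxide yellow, x4 = kg of barium sulfate, x5 = kg of carbon black.
Minimize 2x1 + 13.97x2 + 1.5x3 + 1.04x4 + 2.16x5 s.t.:
  237x2 ≥ 361   (blue component)
  163x1 + 70x2 + 110x3 + 10x4 + 283x5 ≥ 576   (hiding power)
  5.1x1 + 1.6x2 + 4x3 + 4.4x4 + 1.85x5 ≥ 14.41   (density contribution)
  26x1 + 215x3 ≥ 80   (yellow component)
  x4 ≤ 1.9
  x1, x2, x3, x4, x5 ≥ 0.
The cheapest feasible vertex uses only iron-oxide red, phthalo blue, iron-oxide yellow, carbon black; barium sulfate is not used. Binding constraints: blue component, hiding power, density contribution, yellow component.
That vertex is x1 = 2.1122, x2 = 1.5232, x3 = 0.11666, x5 = 0.39663.
Total cost: 2·2.1122 + 13.97·1.5232 + 1.5·0.11666 + 2.16·0.39663 = 26.5352.

€26.54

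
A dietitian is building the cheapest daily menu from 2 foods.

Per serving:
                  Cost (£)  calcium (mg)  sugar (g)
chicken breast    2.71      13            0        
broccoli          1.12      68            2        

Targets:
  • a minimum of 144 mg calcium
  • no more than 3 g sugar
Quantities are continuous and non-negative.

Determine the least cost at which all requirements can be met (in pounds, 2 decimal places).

£10.44

Let x1 = servings of chicken breast, x2 = servings of broccoli.
min 2.71x1 + 1.12x2 subject to:
  13x1 + 68x2 ≥ 144   (calcium)
  2x2 ≤ 3   (sugar)
  x1, x2 ≥ 0.
Both inputs are positive at the optimum. The calcium and sugar requirements are met with equality.
Solving gives x1 = 3.231, x2 = 1.5.
Total cost: 2.71·3.231 + 1.12·1.5 = 10.4360.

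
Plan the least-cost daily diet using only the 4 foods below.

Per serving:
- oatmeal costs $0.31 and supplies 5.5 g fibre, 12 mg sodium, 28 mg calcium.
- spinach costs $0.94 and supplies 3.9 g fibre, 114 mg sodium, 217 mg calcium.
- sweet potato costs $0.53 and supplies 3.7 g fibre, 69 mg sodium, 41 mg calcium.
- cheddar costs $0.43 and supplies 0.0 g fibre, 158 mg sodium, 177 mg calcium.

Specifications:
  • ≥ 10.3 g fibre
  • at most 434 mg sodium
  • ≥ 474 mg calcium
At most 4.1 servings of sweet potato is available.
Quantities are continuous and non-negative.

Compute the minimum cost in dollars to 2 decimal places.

$1.60

Let x1 = servings of oatmeal, x2 = servings of spinach, x3 = servings of sweet potato, x4 = servings of cheddar.
Minimise 0.31x1 + 0.94x2 + 0.53x3 + 0.43x4 s.t.:
  5.5x1 + 3.9x2 + 3.7x3 ≥ 10.3   (fibre)
  12x1 + 114x2 + 69x3 + 158x4 ≤ 434   (sodium)
  28x1 + 217x2 + 41x3 + 177x4 ≥ 474   (calcium)
  x3 ≤ 4.1
  x1, x2, x3, x4 ≥ 0.
The optimal basis is {oatmeal, cheddar}; spinach, sweet potato drop out. Binding constraints: fibre and calcium.
Optimal quantities: oatmeal = 1.873 servings, cheddar = 2.382 servings.
Total cost: 0.31·1.873 + 0.43·2.382 = 1.6049.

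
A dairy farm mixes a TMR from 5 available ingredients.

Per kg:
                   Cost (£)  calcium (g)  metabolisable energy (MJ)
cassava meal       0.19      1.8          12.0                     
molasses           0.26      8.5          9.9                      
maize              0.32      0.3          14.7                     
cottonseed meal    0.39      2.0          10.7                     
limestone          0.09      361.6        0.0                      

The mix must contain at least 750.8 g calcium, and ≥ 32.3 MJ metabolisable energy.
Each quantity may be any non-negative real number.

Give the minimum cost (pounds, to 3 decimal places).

£0.697

Let x1 = kg of cassava meal, x2 = kg of molasses, x3 = kg of maize, x4 = kg of cottonseed meal, x5 = kg of limestone.
Minimize 0.19x1 + 0.26x2 + 0.32x3 + 0.39x4 + 0.09x5 s.t.:
  1.8x1 + 8.5x2 + 0.3x3 + 2x4 + 361.6x5 ≥ 750.8   (calcium)
  12x1 + 9.9x2 + 14.7x3 + 10.7x4 ≥ 32.3   (metabolisable energy)
  x1, x2, x3, x4, x5 ≥ 0.
The minimum-cost mix takes nothing from molasses, maize, cottonseed meal — only cassava meal, limestone. Binding constraints: calcium and metabolisable energy.
Optimal quantities: cassava meal = 2.692 kg, limestone = 2.063 kg.
Total cost: 0.19·2.692 + 0.09·2.063 = 0.69715.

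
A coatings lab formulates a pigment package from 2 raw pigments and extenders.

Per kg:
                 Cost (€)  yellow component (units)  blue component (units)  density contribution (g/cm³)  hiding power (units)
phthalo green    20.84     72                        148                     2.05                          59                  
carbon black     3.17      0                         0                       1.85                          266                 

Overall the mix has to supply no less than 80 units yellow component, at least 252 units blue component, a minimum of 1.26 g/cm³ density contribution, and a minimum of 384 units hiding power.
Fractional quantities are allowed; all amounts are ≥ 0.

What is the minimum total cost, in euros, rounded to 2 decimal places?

€38.86

Set it up as a linear program. Let x1 = kg of phthalo green, x2 = kg of carbon black.
Minimize 20.84x1 + 3.17x2 with:
  72x1 ≥ 80   (yellow component)
  148x1 ≥ 252   (blue component)
  2.05x1 + 1.85x2 ≥ 1.26   (density contribution)
  59x1 + 266x2 ≥ 384   (hiding power)
  x1, x2 ≥ 0.
Both inputs are positive at the optimum. The blue component and hiding power requirements are met with equality.
Solving gives x1 = 1.7027, x2 = 1.0659.
Cost = 20.84·1.7027 + 3.17·1.0659 = 38.8632.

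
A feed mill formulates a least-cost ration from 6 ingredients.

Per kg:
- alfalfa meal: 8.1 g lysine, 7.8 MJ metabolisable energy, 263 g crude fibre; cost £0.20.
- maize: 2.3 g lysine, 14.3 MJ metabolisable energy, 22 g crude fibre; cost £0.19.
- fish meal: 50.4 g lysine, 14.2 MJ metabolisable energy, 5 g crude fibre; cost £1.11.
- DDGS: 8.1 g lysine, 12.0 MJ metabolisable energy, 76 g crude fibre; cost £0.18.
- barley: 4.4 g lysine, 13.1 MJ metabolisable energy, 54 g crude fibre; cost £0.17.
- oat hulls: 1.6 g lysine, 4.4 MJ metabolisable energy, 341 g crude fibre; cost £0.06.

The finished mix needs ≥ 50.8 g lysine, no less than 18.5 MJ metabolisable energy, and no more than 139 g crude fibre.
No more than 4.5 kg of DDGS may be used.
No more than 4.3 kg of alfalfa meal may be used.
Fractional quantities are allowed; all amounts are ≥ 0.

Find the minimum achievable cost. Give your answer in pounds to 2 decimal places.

£1.12

Set it up as a linear program. Let x1 = kg of alfalfa meal, x2 = kg of maize, x3 = kg of fish meal, x4 = kg of DDGS, x5 = kg of barley, x6 = kg of oat hulls.
min 0.2x1 + 0.19x2 + 1.11x3 + 0.18x4 + 0.17x5 + 0.06x6 s.t.:
  8.1x1 + 2.3x2 + 50.4x3 + 8.1x4 + 4.4x5 + 1.6x6 ≥ 50.8   (lysine)
  7.8x1 + 14.3x2 + 14.2x3 + 12x4 + 13.1x5 + 4.4x6 ≥ 18.5   (metabolisable energy)
  263x1 + 22x2 + 5x3 + 76x4 + 54x5 + 341x6 ≤ 139   (crude fibre)
  x4 ≤ 4.5
  x1 ≤ 4.3
  x1, x2, x3, x4, x5, x6 ≥ 0.
At the optimum only fish meal, DDGS are positive (alfalfa meal, maize, barley, oat hulls = 0). Binding constraints: lysine and metabolisable energy.
So fish meal = 0.9387 kg, DDGS = 0.4309 kg.
Total cost: 1.11·0.9387 + 0.18·0.4309 = 1.1195.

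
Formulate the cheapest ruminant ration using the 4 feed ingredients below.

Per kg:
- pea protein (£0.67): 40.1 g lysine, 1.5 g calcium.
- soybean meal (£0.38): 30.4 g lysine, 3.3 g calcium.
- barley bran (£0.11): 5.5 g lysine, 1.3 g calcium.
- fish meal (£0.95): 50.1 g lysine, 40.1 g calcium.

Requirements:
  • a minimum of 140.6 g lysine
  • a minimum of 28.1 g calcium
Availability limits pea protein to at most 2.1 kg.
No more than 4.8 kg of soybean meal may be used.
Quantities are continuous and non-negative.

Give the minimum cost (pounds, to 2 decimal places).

£1.88

This is a linear program. Let x1 = kg of pea protein, x2 = kg of soybean meal, x3 = kg of barley bran, x4 = kg of fish meal.
Minimize 0.67x1 + 0.38x2 + 0.11x3 + 0.95x4 s.t.:
  40.1x1 + 30.4x2 + 5.5x3 + 50.1x4 ≥ 140.6   (lysine)
  1.5x1 + 3.3x2 + 1.3x3 + 40.1x4 ≥ 28.1   (calcium)
  x1 ≤ 2.1
  x2 ≤ 4.8
  x1, x2, x3, x4 ≥ 0.
The minimum-cost mix takes nothing from pea protein, barley bran — only soybean meal, fish meal. The lysine and calcium requirements are met with equality.
So soybean meal = 4.015 kg, fish meal = 0.3704 kg.
Hence cost = 0.38·4.015 + 0.95·0.3704 = £1.8776.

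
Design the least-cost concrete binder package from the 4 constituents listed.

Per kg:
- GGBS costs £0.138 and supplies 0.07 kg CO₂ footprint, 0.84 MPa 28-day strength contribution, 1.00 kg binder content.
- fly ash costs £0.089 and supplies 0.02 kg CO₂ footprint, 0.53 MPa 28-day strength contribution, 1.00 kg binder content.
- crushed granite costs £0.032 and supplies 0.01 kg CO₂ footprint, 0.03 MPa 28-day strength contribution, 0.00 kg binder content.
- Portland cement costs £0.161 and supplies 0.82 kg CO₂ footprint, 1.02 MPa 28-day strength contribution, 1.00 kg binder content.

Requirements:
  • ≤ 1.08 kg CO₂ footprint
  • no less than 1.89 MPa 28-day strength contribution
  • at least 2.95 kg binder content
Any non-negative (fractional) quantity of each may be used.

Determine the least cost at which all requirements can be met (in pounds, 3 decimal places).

£0.311

Let x1 = kg of GGBS, x2 = kg of fly ash, x3 = kg of crushed granite, x4 = kg of Portland cement.
min 0.138x1 + 0.089x2 + 0.032x3 + 0.161x4 s.t.:
  0.07x1 + 0.02x2 + 0.01x3 + 0.82x4 ≤ 1.08   (CO₂ footprint)
  0.84x1 + 0.53x2 + 0.03x3 + 1.02x4 ≥ 1.89   (28-day strength contribution)
  1x1 + 1x2 + 1x4 ≥ 2.95   (binder content)
  x1, x2, x3, x4 ≥ 0.
The optimal basis is {fly ash, Portland cement}; GGBS, crushed granite drop out. There the 28-day strength contribution and binder content constraints are tight.
Solving gives x2 = 2.284, x4 = 0.6663.
Hence cost = 0.089·2.284 + 0.161·0.6663 = £0.31055.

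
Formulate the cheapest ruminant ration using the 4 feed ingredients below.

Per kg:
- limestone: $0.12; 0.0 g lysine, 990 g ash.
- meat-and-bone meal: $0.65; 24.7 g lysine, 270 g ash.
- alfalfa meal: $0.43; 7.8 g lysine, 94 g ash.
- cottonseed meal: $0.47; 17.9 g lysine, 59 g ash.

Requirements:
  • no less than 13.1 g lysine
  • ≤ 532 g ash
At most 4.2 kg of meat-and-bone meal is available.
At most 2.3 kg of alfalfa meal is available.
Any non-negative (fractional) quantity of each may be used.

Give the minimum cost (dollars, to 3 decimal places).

This is a linear program. Let x1 = kg of limestone, x2 = kg of meat-and-bone meal, x3 = kg of alfalfa meal, x4 = kg of cottonseed meal.
Minimize 0.12x1 + 0.65x2 + 0.43x3 + 0.47x4 s.t.:
  24.7x2 + 7.8x3 + 17.9x4 ≥ 13.1   (lysine)
  990x1 + 270x2 + 94x3 + 59x4 ≤ 532   (ash)
  x2 ≤ 4.2
  x3 ≤ 2.3
  x1, x2, x3, x4 ≥ 0.
At the optimum only cottonseed meal is positive (limestone, meat-and-bone meal, alfalfa meal = 0). Binding constraint: lysine.
That vertex is x4 = 0.7318.
Objective = 0.47·0.7318 = 0.34395.

$0.344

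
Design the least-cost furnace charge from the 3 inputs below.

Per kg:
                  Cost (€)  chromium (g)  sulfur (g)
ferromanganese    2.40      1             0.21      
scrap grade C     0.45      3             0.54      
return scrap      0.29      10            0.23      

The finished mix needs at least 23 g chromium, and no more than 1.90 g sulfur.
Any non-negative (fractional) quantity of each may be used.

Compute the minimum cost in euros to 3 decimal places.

Let x1 = kg of ferromanganese, x2 = kg of scrap grade C, x3 = kg of return scrap.
min 2.4x1 + 0.45x2 + 0.29x3 subject to:
  1x1 + 3x2 + 10x3 ≥ 23   (chromium)
  0.21x1 + 0.54x2 + 0.23x3 ≤ 1.9   (sulfur)
  x1, x2, x3 ≥ 0.
The minimum-cost mix takes nothing from ferromanganese, scrap grade C — only return scrap. The chromium requirement is met with equality.
Solving gives x3 = 2.3.
Cost = 0.29·2.3 = 0.66700.

€0.667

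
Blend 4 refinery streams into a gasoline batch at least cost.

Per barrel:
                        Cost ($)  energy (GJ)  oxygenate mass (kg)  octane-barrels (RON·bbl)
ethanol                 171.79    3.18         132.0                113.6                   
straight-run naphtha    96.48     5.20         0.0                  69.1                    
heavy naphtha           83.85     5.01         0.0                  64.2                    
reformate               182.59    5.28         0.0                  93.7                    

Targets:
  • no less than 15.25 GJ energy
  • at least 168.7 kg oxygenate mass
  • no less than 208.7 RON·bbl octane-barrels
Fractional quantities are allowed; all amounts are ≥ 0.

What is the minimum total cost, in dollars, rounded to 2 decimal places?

$406.77

Let x1 = barrels of ethanol, x2 = barrels of straight-run naphtha, x3 = barrels of heavy naphtha, x4 = barrels of reformate.
Minimise 171.79x1 + 96.48x2 + 83.85x3 + 182.59x4 subject to:
  3.18x1 + 5.2x2 + 5.01x3 + 5.28x4 ≥ 15.25   (energy)
  132x1 ≥ 168.7   (oxygenate mass)
  113.6x1 + 69.1x2 + 64.2x3 + 93.7x4 ≥ 208.7   (octane-barrels)
  x1, x2, x3, x4 ≥ 0.
The minimum-cost mix takes nothing from straight-run naphtha, reformate — only ethanol, heavy naphtha. There the energy and oxygenate mass constraints are tight.
Optimal quantities: ethanol = 1.27803 barrels, heavy naphtha = 2.23271 barrels.
Cost = 171.79·1.27803 + 83.85·2.23271 = 406.7655.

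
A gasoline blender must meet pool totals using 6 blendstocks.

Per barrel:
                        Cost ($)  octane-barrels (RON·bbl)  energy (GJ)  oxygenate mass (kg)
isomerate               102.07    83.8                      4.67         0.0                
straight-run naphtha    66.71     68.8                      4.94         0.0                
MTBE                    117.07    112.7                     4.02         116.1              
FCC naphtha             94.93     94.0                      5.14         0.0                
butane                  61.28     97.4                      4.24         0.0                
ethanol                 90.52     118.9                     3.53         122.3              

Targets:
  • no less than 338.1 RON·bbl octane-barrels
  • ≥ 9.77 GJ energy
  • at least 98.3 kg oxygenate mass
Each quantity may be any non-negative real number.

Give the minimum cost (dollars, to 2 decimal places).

$225.35

Let x1 = barrels of isomerate, x2 = barrels of straight-run naphtha, x3 = barrels of MTBE, x4 = barrels of FCC naphtha, x5 = barrels of butane, x6 = barrels of ethanol.
Minimize 102.07x1 + 66.71x2 + 117.07x3 + 94.93x4 + 61.28x5 + 90.52x6 with:
  83.8x1 + 68.8x2 + 112.7x3 + 94x4 + 97.4x5 + 118.9x6 ≥ 338.1   (octane-barrels)
  4.67x1 + 4.94x2 + 4.02x3 + 5.14x4 + 4.24x5 + 3.53x6 ≥ 9.77   (energy)
  116.1x3 + 122.3x6 ≥ 98.3   (oxygenate mass)
  x1, x2, x3, x4, x5, x6 ≥ 0.
The minimum-cost mix takes nothing from isomerate, straight-run naphtha, MTBE, FCC naphtha — only butane, ethanol. Binding constraints: octane-barrels and oxygenate mass.
That vertex is x5 = 2.49, x6 = 0.8038.
Cost = 61.28·2.49 + 90.52·0.8038 = 225.3472.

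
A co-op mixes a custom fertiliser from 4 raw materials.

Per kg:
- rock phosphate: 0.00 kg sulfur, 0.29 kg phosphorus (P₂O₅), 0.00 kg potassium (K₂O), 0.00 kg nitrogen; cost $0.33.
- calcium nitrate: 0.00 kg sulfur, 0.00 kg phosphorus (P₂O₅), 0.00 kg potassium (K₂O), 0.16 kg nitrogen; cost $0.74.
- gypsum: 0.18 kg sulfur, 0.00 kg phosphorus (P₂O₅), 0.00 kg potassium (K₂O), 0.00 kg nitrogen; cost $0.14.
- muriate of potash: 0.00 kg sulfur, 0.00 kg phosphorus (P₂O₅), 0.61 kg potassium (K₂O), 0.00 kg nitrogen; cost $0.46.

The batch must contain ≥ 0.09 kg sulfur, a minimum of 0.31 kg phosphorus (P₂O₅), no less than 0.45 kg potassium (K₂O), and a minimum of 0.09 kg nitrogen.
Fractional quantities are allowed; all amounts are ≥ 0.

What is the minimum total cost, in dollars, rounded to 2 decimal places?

This is a linear program. Let x1 = kg of rock phosphate, x2 = kg of calcium nitrate, x3 = kg of gypsum, x4 = kg of muriate of potash.
Minimize 0.33x1 + 0.74x2 + 0.14x3 + 0.46x4 subject to:
  0.18x3 ≥ 0.09   (sulfur)
  0.29x1 ≥ 0.31   (phosphorus (P₂O₅))
  0.61x4 ≥ 0.45   (potassium (K₂O))
  0.16x2 ≥ 0.09   (nitrogen)
  x1, x2, x3, x4 ≥ 0.
All 4 inputs are positive at the optimum. There the sulfur, phosphorus (P₂O₅), potassium (K₂O), nitrogen constraints are tight.
Optimal quantities: rock phosphate = 1.069 kg, calcium nitrate = 0.5625 kg, gypsum = 0.5 kg, muriate of potash = 0.7377 kg.
Objective = 0.33·1.069 + 0.74·0.5625 + 0.14·0.5 + 0.46·0.7377 = 1.1784.

$1.18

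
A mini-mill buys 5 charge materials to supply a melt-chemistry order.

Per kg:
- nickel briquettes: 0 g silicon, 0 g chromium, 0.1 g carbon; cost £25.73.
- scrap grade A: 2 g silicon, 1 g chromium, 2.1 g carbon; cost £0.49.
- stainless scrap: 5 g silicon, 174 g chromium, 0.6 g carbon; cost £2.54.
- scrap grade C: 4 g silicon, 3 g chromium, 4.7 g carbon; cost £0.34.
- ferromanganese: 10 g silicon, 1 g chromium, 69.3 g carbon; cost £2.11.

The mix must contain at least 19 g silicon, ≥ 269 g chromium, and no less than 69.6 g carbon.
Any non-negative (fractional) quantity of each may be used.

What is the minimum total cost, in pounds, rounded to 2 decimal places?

Let x1 = kg of nickel briquettes, x2 = kg of scrap grade A, x3 = kg of stainless scrap, x4 = kg of scrap grade C, x5 = kg of ferromanganese.
min 25.73x1 + 0.49x2 + 2.54x3 + 0.34x4 + 2.11x5 s.t.:
  2x2 + 5x3 + 4x4 + 10x5 ≥ 19   (silicon)
  1x2 + 174x3 + 3x4 + 1x5 ≥ 269   (chromium)
  0.1x1 + 2.1x2 + 0.6x3 + 4.7x4 + 69.3x5 ≥ 69.6   (carbon)
  x1, x2, x3, x4, x5 ≥ 0.
The optimal basis is {stainless scrap, scrap grade C, ferromanganese}; nickel briquettes, scrap grade A drop out. There the silicon, chromium, carbon constraints are tight.
Optimal quantities: stainless scrap = 1.533 kg, scrap grade C = 0.4287 kg, ferromanganese = 0.962 kg.
Hence cost = 2.54·1.533 + 0.34·0.4287 + 2.11·0.962 = £6.0694.

£6.07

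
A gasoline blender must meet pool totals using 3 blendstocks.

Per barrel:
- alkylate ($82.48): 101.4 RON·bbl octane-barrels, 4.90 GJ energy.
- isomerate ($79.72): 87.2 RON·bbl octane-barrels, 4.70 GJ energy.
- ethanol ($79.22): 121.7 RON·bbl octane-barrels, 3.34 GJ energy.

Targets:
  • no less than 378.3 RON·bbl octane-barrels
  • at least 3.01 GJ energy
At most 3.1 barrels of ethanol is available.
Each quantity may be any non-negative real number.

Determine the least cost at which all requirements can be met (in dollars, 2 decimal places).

$246.42

Let x1 = barrels of alkylate, x2 = barrels of isomerate, x3 = barrels of ethanol.
Minimize 82.48x1 + 79.72x2 + 79.22x3 s.t.:
  101.4x1 + 87.2x2 + 121.7x3 ≥ 378.3   (octane-barrels)
  4.9x1 + 4.7x2 + 3.34x3 ≥ 3.01   (energy)
  x3 ≤ 3.1
  x1, x2, x3 ≥ 0.
The optimal basis is {alkylate, ethanol}; isomerate drops out. The octane-barrels and the ethanol cap requirements are met with equality.
Solving gives x1 = 0.01016, x3 = 3.1.
Objective = 82.48·0.01016 + 79.22·3.1 = 246.4200.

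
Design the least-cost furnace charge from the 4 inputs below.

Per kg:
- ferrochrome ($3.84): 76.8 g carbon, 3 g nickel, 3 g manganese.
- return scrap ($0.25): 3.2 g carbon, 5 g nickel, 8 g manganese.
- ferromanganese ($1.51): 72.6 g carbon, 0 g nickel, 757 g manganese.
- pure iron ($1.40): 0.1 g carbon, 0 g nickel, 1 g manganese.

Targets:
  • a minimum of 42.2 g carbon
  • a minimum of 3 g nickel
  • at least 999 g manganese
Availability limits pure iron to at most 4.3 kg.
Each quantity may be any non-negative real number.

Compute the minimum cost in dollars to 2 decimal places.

Let x1 = kg of ferrochrome, x2 = kg of return scrap, x3 = kg of ferromanganese, x4 = kg of pure iron.
min 3.84x1 + 0.25x2 + 1.51x3 + 1.4x4 subject to:
  76.8x1 + 3.2x2 + 72.6x3 + 0.1x4 ≥ 42.2   (carbon)
  3x1 + 5x2 ≥ 3   (nickel)
  3x1 + 8x2 + 757x3 + 1x4 ≥ 999   (manganese)
  x4 ≤ 4.3
  x1, x2, x3, x4 ≥ 0.
The minimum-cost mix takes nothing from ferrochrome, pure iron — only return scrap, ferromanganese. There the nickel and manganese constraints are tight.
So return scrap = 0.6 kg, ferromanganese = 1.313 kg.
Total cost: 0.25·0.6 + 1.51·1.313 = 2.1326.

$2.13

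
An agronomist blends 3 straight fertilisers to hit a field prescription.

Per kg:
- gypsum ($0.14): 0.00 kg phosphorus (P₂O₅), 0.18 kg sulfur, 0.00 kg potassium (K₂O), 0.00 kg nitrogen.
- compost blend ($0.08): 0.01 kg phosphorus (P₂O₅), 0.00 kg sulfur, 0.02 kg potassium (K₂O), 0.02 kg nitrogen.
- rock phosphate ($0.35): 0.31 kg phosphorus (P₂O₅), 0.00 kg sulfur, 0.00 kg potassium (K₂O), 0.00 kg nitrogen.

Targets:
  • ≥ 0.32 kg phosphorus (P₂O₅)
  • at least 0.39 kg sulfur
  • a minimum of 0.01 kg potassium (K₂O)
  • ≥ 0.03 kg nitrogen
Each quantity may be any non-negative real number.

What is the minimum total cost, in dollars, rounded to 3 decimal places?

$0.768

This is a linear program. Let x1 = kg of gypsum, x2 = kg of compost blend, x3 = kg of rock phosphate.
Minimize 0.14x1 + 0.08x2 + 0.35x3 s.t.:
  0.01x2 + 0.31x3 ≥ 0.32   (phosphorus (P₂O₅))
  0.18x1 ≥ 0.39   (sulfur)
  0.02x2 ≥ 0.01   (potassium (K₂O))
  0.02x2 ≥ 0.03   (nitrogen)
  x1, x2, x3 ≥ 0.
All 3 inputs are positive at the optimum. Binding constraints: phosphorus (P₂O₅), sulfur, nitrogen.
Solving gives x1 = 2.167, x2 = 1.5, x3 = 0.9839.
Cost = 0.14·2.167 + 0.08·1.5 + 0.35·0.9839 = 0.76775.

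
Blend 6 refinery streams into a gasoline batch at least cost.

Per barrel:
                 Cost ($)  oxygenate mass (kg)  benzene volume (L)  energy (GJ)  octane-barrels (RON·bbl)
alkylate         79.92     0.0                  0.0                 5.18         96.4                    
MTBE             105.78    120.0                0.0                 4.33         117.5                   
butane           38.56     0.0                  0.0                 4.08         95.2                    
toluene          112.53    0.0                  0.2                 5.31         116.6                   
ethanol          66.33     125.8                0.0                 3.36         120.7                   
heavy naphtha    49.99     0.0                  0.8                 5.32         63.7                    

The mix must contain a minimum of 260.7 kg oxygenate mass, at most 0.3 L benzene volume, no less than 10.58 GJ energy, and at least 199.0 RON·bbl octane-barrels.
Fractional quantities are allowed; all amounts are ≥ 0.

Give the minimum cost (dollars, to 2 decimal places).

$171.53

This is a linear program. Let x1 = barrels of alkylate, x2 = barrels of MTBE, x3 = barrels of butane, x4 = barrels of toluene, x5 = barrels of ethanol, x6 = barrels of heavy naphtha.
Minimise 79.92x1 + 105.78x2 + 38.56x3 + 112.53x4 + 66.33x5 + 49.99x6 s.t.:
  120x2 + 125.8x5 ≥ 260.7   (oxygenate mass)
  0.2x4 + 0.8x6 ≤ 0.3   (benzene volume)
  5.18x1 + 4.33x2 + 4.08x3 + 5.31x4 + 3.36x5 + 5.32x6 ≥ 10.58   (energy)
  96.4x1 + 117.5x2 + 95.2x3 + 116.6x4 + 120.7x5 + 63.7x6 ≥ 199   (octane-barrels)
  x1, x2, x3, x4, x5, x6 ≥ 0.
The cheapest feasible vertex uses only butane, ethanol, heavy naphtha; alkylate, MTBE, toluene are not used. The oxygenate mass, benzene volume, energy requirements are met with equality.
That vertex is x3 = 0.39754, x5 = 2.0723, x6 = 0.375.
Cost = 38.56·0.39754 + 66.33·2.0723 + 49.99·0.375 = 171.5311.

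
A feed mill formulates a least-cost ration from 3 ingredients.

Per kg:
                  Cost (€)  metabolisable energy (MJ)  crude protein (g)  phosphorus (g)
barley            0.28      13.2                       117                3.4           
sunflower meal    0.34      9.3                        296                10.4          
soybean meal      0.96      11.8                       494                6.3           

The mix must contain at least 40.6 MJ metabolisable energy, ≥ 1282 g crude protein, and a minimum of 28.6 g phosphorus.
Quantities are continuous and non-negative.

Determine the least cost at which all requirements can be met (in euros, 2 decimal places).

€1.48

Let x1 = kg of barley, x2 = kg of sunflower meal, x3 = kg of soybean meal.
min 0.28x1 + 0.34x2 + 0.96x3 s.t.:
  13.2x1 + 9.3x2 + 11.8x3 ≥ 40.6   (metabolisable energy)
  117x1 + 296x2 + 494x3 ≥ 1282   (crude protein)
  3.4x1 + 10.4x2 + 6.3x3 ≥ 28.6   (phosphorus)
  x1, x2, x3 ≥ 0.
The minimum-cost mix takes nothing from soybean meal — only barley, sunflower meal. There the metabolisable energy and crude protein constraints are tight.
Optimal quantities: barley = 0.0337 kg, sunflower meal = 4.318 kg.
Total cost: 0.28·0.0337 + 0.34·4.318 = 1.4776.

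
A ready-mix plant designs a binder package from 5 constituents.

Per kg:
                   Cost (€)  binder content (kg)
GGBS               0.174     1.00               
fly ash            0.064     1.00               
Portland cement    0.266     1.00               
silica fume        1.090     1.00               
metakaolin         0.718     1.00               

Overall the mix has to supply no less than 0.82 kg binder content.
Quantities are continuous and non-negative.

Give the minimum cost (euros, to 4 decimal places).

€0.0525

Let x1 = kg of GGBS, x2 = kg of fly ash, x3 = kg of Portland cement, x4 = kg of silica fume, x5 = kg of metakaolin.
Minimize 0.174x1 + 0.064x2 + 0.266x3 + 1.09x4 + 0.718x5 s.t.:
  1x1 + 1x2 + 1x3 + 1x4 + 1x5 ≥ 0.82   (binder content)
  x1, x2, x3, x4, x5 ≥ 0.
The optimal basis is {fly ash}; GGBS, Portland cement, silica fume, metakaolin drop out. The binder content requirement is met with equality.
That vertex is x2 = 0.82.
Total cost: 0.064·0.82 = 0.052480.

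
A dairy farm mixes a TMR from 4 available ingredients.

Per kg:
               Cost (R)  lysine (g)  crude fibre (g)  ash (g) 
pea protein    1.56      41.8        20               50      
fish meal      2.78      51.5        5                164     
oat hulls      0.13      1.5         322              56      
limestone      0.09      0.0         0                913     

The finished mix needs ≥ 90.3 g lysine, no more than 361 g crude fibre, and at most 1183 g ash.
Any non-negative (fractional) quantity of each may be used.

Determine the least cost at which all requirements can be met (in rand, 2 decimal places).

Let x1 = kg of pea protein, x2 = kg of fish meal, x3 = kg of oat hulls, x4 = kg of limestone.
Minimize 1.56x1 + 2.78x2 + 0.13x3 + 0.09x4 with:
  41.8x1 + 51.5x2 + 1.5x3 ≥ 90.3   (lysine)
  20x1 + 5x2 + 322x3 ≤ 361   (crude fibre)
  50x1 + 164x2 + 56x3 + 913x4 ≤ 1183   (ash)
  x1, x2, x3, x4 ≥ 0.
At the optimum only pea protein is positive (fish meal, oat hulls, limestone = 0). Binding constraint: lysine.
That vertex is x1 = 2.16.
Objective = 1.56·2.16 = 3.3696.

R3.37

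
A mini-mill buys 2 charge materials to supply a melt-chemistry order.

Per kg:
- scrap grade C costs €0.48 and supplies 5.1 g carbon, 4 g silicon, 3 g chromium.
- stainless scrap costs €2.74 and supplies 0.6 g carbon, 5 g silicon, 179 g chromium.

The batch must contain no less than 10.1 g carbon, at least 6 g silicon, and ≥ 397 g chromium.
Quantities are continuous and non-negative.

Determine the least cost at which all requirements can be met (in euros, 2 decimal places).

This is a linear program. Let x1 = kg of scrap grade C, x2 = kg of stainless scrap.
min 0.48x1 + 2.74x2 with:
  5.1x1 + 0.6x2 ≥ 10.1   (carbon)
  4x1 + 5x2 ≥ 6   (silicon)
  3x1 + 179x2 ≥ 397   (chromium)
  x1, x2 ≥ 0.
Both inputs are positive at the optimum. The carbon and chromium requirements are met with equality.
Optimal quantities: scrap grade C = 1.723 kg, stainless scrap = 2.189 kg.
Cost = 0.48·1.723 + 2.74·2.189 = 6.8249.

€6.82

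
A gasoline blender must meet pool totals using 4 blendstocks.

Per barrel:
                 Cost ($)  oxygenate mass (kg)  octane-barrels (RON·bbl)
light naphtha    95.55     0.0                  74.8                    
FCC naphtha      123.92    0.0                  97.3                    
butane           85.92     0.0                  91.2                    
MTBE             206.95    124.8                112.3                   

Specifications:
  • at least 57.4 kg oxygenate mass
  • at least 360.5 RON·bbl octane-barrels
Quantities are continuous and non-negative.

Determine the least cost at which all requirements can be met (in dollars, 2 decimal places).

Set it up as a linear program. Let x1 = barrels of light naphtha, x2 = barrels of FCC naphtha, x3 = barrels of butane, x4 = barrels of MTBE.
min 95.55x1 + 123.92x2 + 85.92x3 + 206.95x4 subject to:
  124.8x4 ≥ 57.4   (oxygenate mass)
  74.8x1 + 97.3x2 + 91.2x3 + 112.3x4 ≥ 360.5   (octane-barrels)
  x1, x2, x3, x4 ≥ 0.
The minimum-cost mix takes nothing from light naphtha, FCC naphtha — only butane, MTBE. Binding constraints: oxygenate mass and octane-barrels.
Solving gives x3 = 3.3865, x4 = 0.45994.
Cost = 85.92·3.3865 + 206.95·0.45994 = 386.1527.

$386.15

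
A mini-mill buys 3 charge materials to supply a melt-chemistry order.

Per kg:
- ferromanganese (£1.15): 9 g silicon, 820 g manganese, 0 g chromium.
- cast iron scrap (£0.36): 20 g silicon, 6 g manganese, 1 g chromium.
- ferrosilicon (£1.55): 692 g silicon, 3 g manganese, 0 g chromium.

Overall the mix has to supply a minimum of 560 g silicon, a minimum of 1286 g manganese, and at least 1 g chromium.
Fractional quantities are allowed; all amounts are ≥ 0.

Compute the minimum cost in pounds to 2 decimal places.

£3.33

Set it up as a linear program. Let x1 = kg of ferromanganese, x2 = kg of cast iron scrap, x3 = kg of ferrosilicon.
Minimise 1.15x1 + 0.36x2 + 1.55x3 with:
  9x1 + 20x2 + 692x3 ≥ 560   (silicon)
  820x1 + 6x2 + 3x3 ≥ 1286   (manganese)
  1x2 ≥ 1   (chromium)
  x1, x2, x3 ≥ 0.
The optimal mix uses every input. The silicon, manganese, chromium requirements are met with equality.
So ferromanganese = 1.558 kg, cast iron scrap = 1 kg, ferrosilicon = 0.7601 kg.
Hence cost = 1.15·1.558 + 0.36·1 + 1.55·0.7601 = £3.3299.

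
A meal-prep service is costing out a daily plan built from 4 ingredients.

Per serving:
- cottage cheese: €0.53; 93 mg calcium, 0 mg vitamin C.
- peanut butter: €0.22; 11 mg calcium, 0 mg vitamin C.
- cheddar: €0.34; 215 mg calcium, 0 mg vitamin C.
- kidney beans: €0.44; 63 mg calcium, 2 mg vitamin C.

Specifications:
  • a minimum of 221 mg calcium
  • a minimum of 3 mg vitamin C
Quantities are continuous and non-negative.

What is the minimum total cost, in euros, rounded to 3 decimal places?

€0.860

Let x1 = servings of cottage cheese, x2 = servings of peanut butter, x3 = servings of cheddar, x4 = servings of kidney beans.
Minimise 0.53x1 + 0.22x2 + 0.34x3 + 0.44x4 s.t.:
  93x1 + 11x2 + 215x3 + 63x4 ≥ 221   (calcium)
  2x4 ≥ 3   (vitamin C)
  x1, x2, x3, x4 ≥ 0.
At the optimum only cheddar, kidney beans are positive (cottage cheese, peanut butter = 0). The calcium and vitamin C requirements are met with equality.
That vertex is x3 = 0.5884, x4 = 1.5.
Objective = 0.34·0.5884 + 0.44·1.5 = 0.86006.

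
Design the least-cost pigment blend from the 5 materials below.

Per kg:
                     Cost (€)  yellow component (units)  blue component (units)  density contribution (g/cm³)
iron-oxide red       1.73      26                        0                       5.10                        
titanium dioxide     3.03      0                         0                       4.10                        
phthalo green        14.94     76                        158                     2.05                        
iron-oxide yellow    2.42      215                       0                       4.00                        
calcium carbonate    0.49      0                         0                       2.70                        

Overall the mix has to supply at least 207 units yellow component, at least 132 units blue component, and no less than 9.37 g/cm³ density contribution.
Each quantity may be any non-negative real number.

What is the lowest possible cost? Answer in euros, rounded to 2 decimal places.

Let x1 = kg of iron-oxide red, x2 = kg of titanium dioxide, x3 = kg of phthalo green, x4 = kg of iron-oxide yellow, x5 = kg of calcium carbonate.
Minimize 1.73x1 + 3.03x2 + 14.94x3 + 2.42x4 + 0.49x5 s.t.:
  26x1 + 76x3 + 215x4 ≥ 207   (yellow component)
  158x3 ≥ 132   (blue component)
  5.1x1 + 4.1x2 + 2.05x3 + 4x4 + 2.7x5 ≥ 9.37   (density contribution)
  x1, x2, x3, x4, x5 ≥ 0.
At the optimum only phthalo green, iron-oxide yellow, calcium carbonate are positive (iron-oxide red, titanium dioxide = 0). There the yellow component, blue component, density contribution constraints are tight.
So phthalo green = 0.8354 kg, iron-oxide yellow = 0.6675 kg, calcium carbonate = 1.847 kg.
Cost = 14.94·0.8354 + 2.42·0.6675 + 0.49·1.847 = 15.0013.

€15.00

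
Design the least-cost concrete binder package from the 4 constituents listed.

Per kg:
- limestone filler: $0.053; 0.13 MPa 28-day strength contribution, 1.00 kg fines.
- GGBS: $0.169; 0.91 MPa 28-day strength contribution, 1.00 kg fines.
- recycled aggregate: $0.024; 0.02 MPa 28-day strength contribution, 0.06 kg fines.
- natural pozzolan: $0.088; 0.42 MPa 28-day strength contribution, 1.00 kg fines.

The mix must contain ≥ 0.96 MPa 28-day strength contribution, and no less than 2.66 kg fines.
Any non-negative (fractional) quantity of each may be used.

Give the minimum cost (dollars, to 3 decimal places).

$0.215

Treat it as an LP. Let x1 = kg of limestone filler, x2 = kg of GGBS, x3 = kg of recycled aggregate, x4 = kg of natural pozzolan.
Minimize 0.053x1 + 0.169x2 + 0.024x3 + 0.088x4 s.t.:
  0.13x1 + 0.91x2 + 0.02x3 + 0.42x4 ≥ 0.96   (28-day strength contribution)
  1x1 + 1x2 + 0.06x3 + 1x4 ≥ 2.66   (fines)
  x1, x2, x3, x4 ≥ 0.
At the optimum only limestone filler, natural pozzolan are positive (GGBS, recycled aggregate = 0). There the 28-day strength contribution and fines constraints are tight.
Optimal quantities: limestone filler = 0.5421 kg, natural pozzolan = 2.118 kg.
Objective = 0.053·0.5421 + 0.088·2.118 = 0.21512.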